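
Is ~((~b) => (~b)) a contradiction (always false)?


Truth table over {b}:
b | φ
-----
False | False
True | False
Every row is false.

Yes, it is a contradiction.


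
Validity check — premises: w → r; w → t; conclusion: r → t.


This is (no valid rule). There exist truth assignments where the premises are all true but the conclusion is false.

Invalid.


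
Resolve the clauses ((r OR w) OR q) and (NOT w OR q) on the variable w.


The clauses contain complementary literals w and NOTw.
Resolution eliminates this pair and disjoins the remaining literals (merging duplicates).

(q OR r)


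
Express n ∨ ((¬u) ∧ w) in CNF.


Step 1: Distribute ∨ over ∧: n ∨ ((¬u) ∧ w) = (n ∨ (¬u)) ∧ (n ∨ w).

(n ∨ (¬u)) ∧ (n ∨ w)


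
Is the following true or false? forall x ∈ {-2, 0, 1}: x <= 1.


Evaluate the predicate on each element: -2:True, 0:True, 1:True.
Every element satisfies the predicate.

True


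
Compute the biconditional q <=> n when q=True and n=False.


Biconditional is true when both operands have the same truth value.
Substitute: q=True, n=False.
True <=> False evaluates to False.

False


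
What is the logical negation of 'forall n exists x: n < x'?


Negation flips each quantifier (∀↔∃) and negates the inner predicate.
¬(forall n exists x: φ) = exists n forall x: ¬φ.

exists n forall x: ~(n < x)


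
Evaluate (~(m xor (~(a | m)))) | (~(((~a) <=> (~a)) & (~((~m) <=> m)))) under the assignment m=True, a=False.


Substitute m=True, a=False:
… (earlier sub-steps elided)
~(m xor (~(a | m))) = False
~a = True
~a = True
(~a) <=> (~a) = True <=> True = True
~m = False
(~m) <=> m = False <=> True = False
~((~m) <=> m) = True
((~a) <=> (~a)) & (~((~m) <=> m)) = True & True = True
~(((~a) <=> (~a)) & (~((~m) <=> m))) = False
(~(m xor (~(a | m)))) | (~(((~a) <=> (~a)) & (~((~m) <=> m)))) = False | False = False

False


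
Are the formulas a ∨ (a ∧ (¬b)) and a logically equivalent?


Compare truth tables:
a | b | φ | ψ
-------------
F | F | F | F
T | F | T | T
F | T | F | F
T | T | T | T
The columns φ and ψ agree on every row.

Yes, they are logically equivalent.


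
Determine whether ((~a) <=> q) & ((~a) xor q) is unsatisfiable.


Truth table over {a, q}:
a | q | φ
---------
False | False | False
True | False | False
False | True | False
True | True | False
Every row is false.

Yes, it is a contradiction.


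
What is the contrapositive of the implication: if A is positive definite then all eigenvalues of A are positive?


The contrapositive of (P → Q) is (¬Q → ¬P); it is logically equivalent to the original.
Here P = 'A is positive definite' and Q = 'all eigenvalues of A are positive'.

If not (all eigenvalues of A are positive), then not (A is positive definite).


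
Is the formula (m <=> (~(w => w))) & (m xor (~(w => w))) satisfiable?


Check all 4 assignments over {m, w}:
m | w | φ
---------
False | False | False
True | False | False
False | True | False
True | True | False
No assignment makes the formula true.

Unsatisfiable.


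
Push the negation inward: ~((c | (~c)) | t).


De Morgan: the negation of a disjunction is the conjunction of the negations.
Distribute ~ across |, flipping it to &, and negate each literal.

((~c) & c) & (~t)


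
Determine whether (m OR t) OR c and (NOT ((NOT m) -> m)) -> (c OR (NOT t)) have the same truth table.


Compare truth tables:
c | m | t | φ | ψ
-----------------
F | F | F | F | T
T | F | F | T | T
F | T | F | T | T
T | T | F | T | T
F | F | T | T | F
T | F | T | T | T
F | T | T | T | T
T | T | T | T | T
They differ at row 1 (c=F, m=F, t=F): φ=F but ψ=T.

No, they are not logically equivalent.


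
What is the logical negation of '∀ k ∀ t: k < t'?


Negation flips each quantifier (∀↔∃) and negates the inner predicate.
¬(∀ k ∀ t: φ) = ∃ k ∃ t: ¬φ.

∃ k ∃ t: ¬(k < t)


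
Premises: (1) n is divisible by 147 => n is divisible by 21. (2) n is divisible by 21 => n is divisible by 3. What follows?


Hypothetical syllogism: from (P → Q) and (Q → R), infer (P → R).
Chain the two implications through the shared middle term 'n is divisible by 21'.

n is divisible by 147 => n is divisible by 3


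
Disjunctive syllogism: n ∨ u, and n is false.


Disjunctive syllogism: from (P ∨ Q) and ¬P, infer Q.
One disjunct, 'n', is ruled out; the other must hold.

u


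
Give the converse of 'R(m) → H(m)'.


The converse of (P → Q) is (Q → P). It is not in general equivalent to the original.
Here P = 'R(m)' and Q = 'H(m)'.

If H(m), then R(m).


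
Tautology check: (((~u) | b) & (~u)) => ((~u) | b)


Build the truth table over {b, u}:
b | u | φ
---------
False | False | True
True | False | True
False | True | True
True | True | True
Every row evaluates to true.

Yes, it is a tautology.


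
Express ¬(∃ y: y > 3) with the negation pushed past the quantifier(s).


¬(∀ x: φ) = ∃ x: ¬φ, and ¬(∃ x: φ) = ∀ x: ¬φ.
Apply to the existential statement.

∀ y: ¬(y > 3)


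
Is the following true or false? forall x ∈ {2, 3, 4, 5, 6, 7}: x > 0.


Evaluate the predicate on each element: 2:True, 3:True, 4:True, 5:True, 6:True, 7:True.
Every element satisfies the predicate.

True


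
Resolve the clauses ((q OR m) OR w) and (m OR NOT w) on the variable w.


The clauses contain complementary literals w and NOTw.
Resolution eliminates this pair and disjoins the remaining literals (merging duplicates).

(m OR q)


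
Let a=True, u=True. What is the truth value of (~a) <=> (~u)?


Substitute a=True, u=True:
~a = False
~u = False
(~a) <=> (~u) = False <=> False = True

True


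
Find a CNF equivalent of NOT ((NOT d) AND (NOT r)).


Step 1: Apply De Morgan: ¬((¬d) ∧ (¬r)) = ¬(¬d) ∨ ¬(¬r).
Step 2: Eliminate any double negations (¬¬X = X).

d OR r


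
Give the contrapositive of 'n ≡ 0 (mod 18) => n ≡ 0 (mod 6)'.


The contrapositive of (P → Q) is (¬Q → ¬P); it is logically equivalent to the original.
Here P = 'n ≡ 0 (mod 18)' and Q = 'n ≡ 0 (mod 6)'.

If not (n ≡ 0 (mod 6)), then not (n ≡ 0 (mod 18)).


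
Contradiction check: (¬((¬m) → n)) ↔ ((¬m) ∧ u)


Truth table over {m, n, u}:
m | n | u | φ
-------------
F | F | F | F
T | F | F | T
F | T | F | T
T | T | F | T
F | F | T | T
T | F | T | T
F | T | T | F
T | T | T | T
Satisfying assignment at row 2: m=T, n=F, u=F gives T.

No, it is not a contradiction.


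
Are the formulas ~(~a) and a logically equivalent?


Compare truth tables:
a | φ | ψ
---------
False | False | False
True | True | True
The columns φ and ψ agree on every row.

Yes, they are logically equivalent.


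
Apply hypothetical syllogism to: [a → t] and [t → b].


Hypothetical syllogism: from (P → Q) and (Q → R), infer (P → R).
Chain the two implications through the shared middle term 't'.

a → b


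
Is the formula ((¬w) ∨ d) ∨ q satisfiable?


Search for a satisfying assignment over {d, q, w}.
Try d=F, q=F, w=F: the formula evaluates to T.
A satisfying assignment exists.

Satisfiable.


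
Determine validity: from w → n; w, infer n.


This matches the form of modus ponens: the conclusion follows in every model of the premises.

Valid.


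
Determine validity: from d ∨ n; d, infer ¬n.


This is affirming a disjunct (fallacy). There exist truth assignments where the premises are all true but the conclusion is false.

Invalid.


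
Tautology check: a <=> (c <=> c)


Build the truth table over {a, c}:
a | c | φ
---------
False | False | False
True | False | True
False | True | False
True | True | True
Counterexample at row 1: with a=False, c=False, the formula is False.

No, it is not a tautology.


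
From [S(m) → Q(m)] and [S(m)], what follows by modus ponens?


Modus ponens: from (P → Q) and P, infer Q.
P = 'S(m)' is asserted, and P → Q holds, so Q follows.

Q(m).


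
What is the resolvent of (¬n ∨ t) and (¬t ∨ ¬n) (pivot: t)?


The clauses contain complementary literals t and ¬t.
Resolution eliminates this pair and disjoins the remaining literals (merging duplicates).

¬n


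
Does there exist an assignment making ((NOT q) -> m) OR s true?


Search for a satisfying assignment over {m, q, s}.
Try m=T, q=F, s=F: the formula evaluates to T.
A satisfying assignment exists.

Satisfiable.


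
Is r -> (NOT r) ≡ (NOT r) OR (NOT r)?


Compare truth tables:
r | φ | ψ
---------
F | T | T
T | F | F
The columns φ and ψ agree on every row.

Yes, they are logically equivalent.


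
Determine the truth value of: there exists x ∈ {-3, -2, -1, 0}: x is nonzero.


Evaluate the predicate on each element: -3:T, -2:T, -1:T, 0:F.
Witness x = -3 satisfies the predicate.

T


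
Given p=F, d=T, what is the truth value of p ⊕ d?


Exclusive or is true when exactly one operand is true.
Substitute: p=F, d=T.
F ⊕ T evaluates to T.

T


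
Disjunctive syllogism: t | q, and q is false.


Disjunctive syllogism: from (P ∨ Q) and ¬P, infer Q.
One disjunct, 'q', is ruled out; the other must hold.

t


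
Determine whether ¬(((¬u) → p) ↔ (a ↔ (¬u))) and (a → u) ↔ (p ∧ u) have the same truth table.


Compare truth tables:
a | p | u | φ | ψ
-----------------
F | F | F | F | F
T | F | F | T | T
F | T | F | T | F
T | T | F | F | T
F | F | T | F | F
T | F | T | T | F
F | T | T | F | T
T | T | T | T | T
They differ at row 3 (a=F, p=T, u=F): φ=T but ψ=F.

No, they are not logically equivalent.


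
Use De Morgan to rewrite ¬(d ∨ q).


De Morgan: the negation of a disjunction is the conjunction of the negations.
Distribute ¬ across ∨, flipping it to ∧, and negate each literal.

(¬d) ∧ (¬q)


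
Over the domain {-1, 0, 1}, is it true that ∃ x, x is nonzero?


Evaluate the predicate on each element: -1:T, 0:F, 1:T.
Witness x = -1 satisfies the predicate.

T


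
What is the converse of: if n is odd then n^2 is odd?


The converse of (P → Q) is (Q → P). It is not in general equivalent to the original.
Here P = 'n is odd' and Q = 'n^2 is odd'.

If n^2 is odd, then n is odd.


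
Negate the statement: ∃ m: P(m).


¬(∀ x: φ) = ∃ x: ¬φ, and ¬(∃ x: φ) = ∀ x: ¬φ.
Apply to the existential statement.

∀ m: ¬(P(m))


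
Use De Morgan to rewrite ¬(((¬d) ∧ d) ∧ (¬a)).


De Morgan: the negation of a conjunction is the disjunction of the negations.
Distribute ¬ across ∧, flipping it to ∨, and negate each literal.

(d ∨ (¬d)) ∨ a


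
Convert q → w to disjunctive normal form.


Step 1: Rewrite q → w as ¬q ∨ w.

(¬q) ∨ w


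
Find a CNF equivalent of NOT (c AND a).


Step 1: Apply De Morgan: ¬(c ∧ a) = ¬c ∨ ¬a.

(NOT c) OR (NOT a)


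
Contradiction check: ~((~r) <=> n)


Truth table over {n, r}:
n | r | φ
---------
False | False | True
True | False | False
False | True | False
True | True | True
Satisfying assignment at row 1: n=False, r=False gives True.

No, it is not a contradiction.


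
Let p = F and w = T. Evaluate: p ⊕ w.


Exclusive or is true when exactly one operand is true.
Substitute: p=F, w=T.
F ⊕ T evaluates to T.

T


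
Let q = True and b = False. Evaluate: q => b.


Implication is false only when antecedent is true and consequent is false.
Substitute: q=True, b=False.
True => False evaluates to False.

False


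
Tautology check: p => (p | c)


Build the truth table over {c, p}:
c | p | φ
---------
False | False | True
True | False | True
False | True | True
True | True | True
Every row evaluates to true.

Yes, it is a tautology.


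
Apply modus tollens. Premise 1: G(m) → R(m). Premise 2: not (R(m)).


Modus tollens: from (P → Q) and ¬Q, infer ¬P.
Q = 'R(m)' is denied; since P → Q, P must also fail.

Not (G(m)).


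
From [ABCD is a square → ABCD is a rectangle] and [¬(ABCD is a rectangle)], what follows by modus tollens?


Modus tollens: from (P → Q) and ¬Q, infer ¬P.
Q = 'ABCD is a rectangle' is denied; since P → Q, P must also fail.

Not (ABCD is a square).


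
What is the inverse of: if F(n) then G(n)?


The inverse of (P → Q) is (¬P → ¬Q). It is equivalent to the converse, not to the original.
Here P = 'F(n)' and Q = 'G(n)'.

If not (F(n)), then not (G(n)).


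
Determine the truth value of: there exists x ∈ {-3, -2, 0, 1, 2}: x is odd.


Evaluate the predicate on each element: -3:T, -2:F, 0:F, 1:T, 2:F.
Witness x = -3 satisfies the predicate.

T


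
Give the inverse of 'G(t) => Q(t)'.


The inverse of (P → Q) is (¬P → ¬Q). It is equivalent to the converse, not to the original.
Here P = 'G(t)' and Q = 'Q(t)'.

If not (G(t)), then not (Q(t)).


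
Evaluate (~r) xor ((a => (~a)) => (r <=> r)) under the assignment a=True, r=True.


Substitute a=True, r=True:
~r = False
~a = False
a => (~a) = True => False = False
r <=> r = True <=> True = True
(a => (~a)) => (r <=> r) = False => True = True
(~r) xor ((a => (~a)) => (r <=> r)) = False xor True = True

True


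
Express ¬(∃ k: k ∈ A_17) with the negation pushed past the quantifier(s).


¬(∀ x: φ) = ∃ x: ¬φ, and ¬(∃ x: φ) = ∀ x: ¬φ.
Apply to the existential statement.

∀ k: ¬(k ∈ A_17)


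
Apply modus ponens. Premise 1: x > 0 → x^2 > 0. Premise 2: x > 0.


Modus ponens: from (P → Q) and P, infer Q.
P = 'x > 0' is asserted, and P → Q holds, so Q follows.

x^2 > 0.


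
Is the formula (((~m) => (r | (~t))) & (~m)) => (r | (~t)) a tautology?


Build the truth table over {m, r, t}:
m | r | t | φ
-------------
False | False | False | True
True | False | False | True
False | True | False | True
True | True | False | True
False | False | True | True
True | False | True | True
False | True | True | True
True | True | True | True
Every row evaluates to true.

Yes, it is a tautology.


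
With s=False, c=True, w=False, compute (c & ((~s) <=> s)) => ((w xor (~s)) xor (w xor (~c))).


Substitute s=False, c=True, w=False:
~s = True
(~s) <=> s = True <=> False = False
c & ((~s) <=> s) = True & False = False
~s = True
w xor (~s) = False xor True = True
~c = False
w xor (~c) = False xor False = False
(w xor (~s)) xor (w xor (~c)) = True xor False = True
(c & ((~s) <=> s)) => ((w xor (~s)) xor (w xor (~c))) = False => True = True

True


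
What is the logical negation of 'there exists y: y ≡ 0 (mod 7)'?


¬(for all x: φ) = there exists x: ¬φ, and ¬(there exists x: φ) = for all x: ¬φ.
Apply to the existential statement.

for all y: NOT(y ≡ 0 (mod 7))


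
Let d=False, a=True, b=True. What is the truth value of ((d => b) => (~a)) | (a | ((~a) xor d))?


Substitute d=False, a=True, b=True:
d => b = False => True = True
~a = False
(d => b) => (~a) = True => False = False
~a = False
(~a) xor d = False xor False = False
a | ((~a) xor d) = True | False = True
((d => b) => (~a)) | (a | ((~a) xor d)) = False | True = True

True


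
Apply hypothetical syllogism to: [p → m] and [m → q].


Hypothetical syllogism: from (P → Q) and (Q → R), infer (P → R).
Chain the two implications through the shared middle term 'm'.

p → q


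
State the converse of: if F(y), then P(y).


The converse of (P → Q) is (Q → P). It is not in general equivalent to the original.
Here P = 'F(y)' and Q = 'P(y)'.

If P(y), then F(y).


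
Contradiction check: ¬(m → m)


Truth table over {m}:
m | φ
-----
F | F
T | F
Every row is false.

Yes, it is a contradiction.


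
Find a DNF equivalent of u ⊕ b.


Step 1: u ⊕ b is true exactly when they disagree: (u ∧ ¬b) ∨ (¬u ∧ b).

(u ∧ (¬b)) ∨ ((¬u) ∧ b)


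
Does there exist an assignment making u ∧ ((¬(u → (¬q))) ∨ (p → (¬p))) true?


Search for a satisfying assignment over {p, q, u}.
Try p=F, q=F, u=T: the formula evaluates to T.
A satisfying assignment exists.

Satisfiable.


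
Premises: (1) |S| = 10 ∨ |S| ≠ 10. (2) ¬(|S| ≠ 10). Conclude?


Disjunctive syllogism: from (P ∨ Q) and ¬P, infer Q.
One disjunct, '|S| ≠ 10', is ruled out; the other must hold.

|S| = 10


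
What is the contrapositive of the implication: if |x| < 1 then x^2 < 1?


The contrapositive of (P → Q) is (¬Q → ¬P); it is logically equivalent to the original.
Here P = '|x| < 1' and Q = 'x^2 < 1'.

If not (x^2 < 1), then not (|x| < 1).


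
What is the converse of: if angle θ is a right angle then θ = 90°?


The converse of (P → Q) is (Q → P). It is not in general equivalent to the original.
Here P = 'angle θ is a right angle' and Q = 'θ = 90°'.

If θ = 90°, then angle θ is a right angle.


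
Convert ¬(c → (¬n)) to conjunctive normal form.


Step 1: Rewrite c → (¬n) as ¬c ∨ (¬n).
Step 2: Negate: ¬(¬c ∨ (¬n)) = c ∧ ¬(¬n) (De Morgan + double negation).
Step 3: Eliminate any double negations (¬¬X = X).

c ∧ n


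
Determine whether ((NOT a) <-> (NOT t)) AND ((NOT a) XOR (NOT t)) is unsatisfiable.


Truth table over {a, t}:
a | t | φ
---------
F | F | F
T | F | F
F | T | F
T | T | F
Every row is false.

Yes, it is a contradiction.


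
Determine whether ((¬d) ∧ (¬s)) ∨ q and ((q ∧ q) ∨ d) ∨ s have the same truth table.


Compare truth tables:
d | q | s | φ | ψ
-----------------
F | F | F | T | F
T | F | F | F | T
F | T | F | T | T
T | T | F | T | T
F | F | T | F | T
T | F | T | F | T
F | T | T | T | T
T | T | T | T | T
They differ at row 1 (d=F, q=F, s=F): φ=T but ψ=F.

No, they are not logically equivalent.


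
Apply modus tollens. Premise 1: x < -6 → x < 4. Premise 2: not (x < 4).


Modus tollens: from (P → Q) and ¬Q, infer ¬P.
Q = 'x < 4' is denied; since P → Q, P must also fail.

Not (x < -6).


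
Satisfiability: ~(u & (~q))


Search for a satisfying assignment over {q, u}.
Try q=False, u=False: the formula evaluates to True.
A satisfying assignment exists.

Satisfiable.


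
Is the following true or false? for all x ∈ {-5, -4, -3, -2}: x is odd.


Evaluate the predicate on each element: -5:T, -4:F, -3:T, -2:F.
Counterexample x = -4 fails the predicate.

F


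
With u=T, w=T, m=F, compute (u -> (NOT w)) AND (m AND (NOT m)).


Substitute u=T, w=T, m=F:
NOT w = F
u -> (NOT w) = T -> F = F
NOT m = T
m AND (NOT m) = F AND T = F
(u -> (NOT w)) AND (m AND (NOT m)) = F AND F = F

F


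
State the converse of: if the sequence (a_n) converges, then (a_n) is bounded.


The converse of (P → Q) is (Q → P). It is not in general equivalent to the original.
Here P = 'the sequence (a_n) converges' and Q = '(a_n) is bounded'.

If (a_n) is bounded, then the sequence (a_n) converges.


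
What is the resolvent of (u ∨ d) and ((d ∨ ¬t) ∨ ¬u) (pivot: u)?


The clauses contain complementary literals u and ¬u.
Resolution eliminates this pair and disjoins the remaining literals (merging duplicates).

(d ∨ ¬t)


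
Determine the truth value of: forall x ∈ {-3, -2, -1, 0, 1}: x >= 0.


Evaluate the predicate on each element: -3:False, -2:False, -1:False, 0:True, 1:True.
Counterexample x = -3 fails the predicate.

False


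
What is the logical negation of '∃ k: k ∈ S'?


¬(∀ x: φ) = ∃ x: ¬φ, and ¬(∃ x: φ) = ∀ x: ¬φ.
Apply to the existential statement.

∀ k: ¬(k ∈ S)


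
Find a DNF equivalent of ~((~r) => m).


Step 1: Rewrite implication then negate: ¬(¬(¬r) ∨ m) = (¬r) ∧ ¬m.

(~r) & (~m)


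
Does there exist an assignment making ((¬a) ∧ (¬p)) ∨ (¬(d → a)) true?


Search for a satisfying assignment over {a, d, p}.
Try a=F, d=F, p=F: the formula evaluates to T.
A satisfying assignment exists.

Satisfiable.


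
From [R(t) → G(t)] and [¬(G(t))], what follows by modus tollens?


Modus tollens: from (P → Q) and ¬Q, infer ¬P.
Q = 'G(t)' is denied; since P → Q, P must also fail.

Not (R(t)).


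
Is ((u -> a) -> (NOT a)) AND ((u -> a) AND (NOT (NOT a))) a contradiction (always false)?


Truth table over {a, u}:
a | u | φ
---------
F | F | F
T | F | F
F | T | F
T | T | F
Every row is false.

Yes, it is a contradiction.


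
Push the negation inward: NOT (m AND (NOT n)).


De Morgan: the negation of a conjunction is the disjunction of the negations.
Distribute NOT across AND, flipping it to OR, and negate each literal.

(NOT m) OR n


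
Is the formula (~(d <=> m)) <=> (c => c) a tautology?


Build the truth table over {c, d, m}:
c | d | m | φ
-------------
False | False | False | False
True | False | False | False
False | True | False | True
True | True | False | True
False | False | True | True
True | False | True | True
False | True | True | False
True | True | True | False
Counterexample at row 1: with c=False, d=False, m=False, the formula is False.

No, it is not a tautology.


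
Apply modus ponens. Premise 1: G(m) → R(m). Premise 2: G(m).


Modus ponens: from (P → Q) and P, infer Q.
P = 'G(m)' is asserted, and P → Q holds, so Q follows.

R(m).


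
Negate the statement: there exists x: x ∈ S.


¬(for all x: φ) = there exists x: ¬φ, and ¬(there exists x: φ) = for all x: ¬φ.
Apply to the existential statement.

for all x: NOT(x ∈ S)


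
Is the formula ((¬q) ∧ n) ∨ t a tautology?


Build the truth table over {n, q, t}:
n | q | t | φ
-------------
F | F | F | F
T | F | F | T
F | T | F | F
T | T | F | F
F | F | T | T
T | F | T | T
F | T | T | T
T | T | T | T
Counterexample at row 1: with n=F, q=F, t=F, the formula is F.

No, it is not a tautology.


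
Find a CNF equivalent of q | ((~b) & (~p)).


Step 1: Distribute ∨ over ∧: q ∨ ((¬b) ∧ (¬p)) = (q ∨ (¬b)) ∧ (q ∨ (¬p)).

(q | (~b)) & (q | (~p))


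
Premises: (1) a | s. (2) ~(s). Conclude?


Disjunctive syllogism: from (P ∨ Q) and ¬P, infer Q.
One disjunct, 's', is ruled out; the other must hold.

a


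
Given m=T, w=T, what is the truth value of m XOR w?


Exclusive or is true when exactly one operand is true.
Substitute: m=T, w=T.
T XOR T evaluates to F.

F


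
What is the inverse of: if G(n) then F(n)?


The inverse of (P → Q) is (¬P → ¬Q). It is equivalent to the converse, not to the original.
Here P = 'G(n)' and Q = 'F(n)'.

If not (G(n)), then not (F(n)).


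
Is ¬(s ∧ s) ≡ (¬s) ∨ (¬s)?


Compare truth tables:
s | φ | ψ
---------
F | T | T
T | F | F
The columns φ and ψ agree on every row.

Yes, they are logically equivalent.


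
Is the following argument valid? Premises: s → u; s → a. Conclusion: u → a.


This is (no valid rule). There exist truth assignments where the premises are all true but the conclusion is false.

Invalid.


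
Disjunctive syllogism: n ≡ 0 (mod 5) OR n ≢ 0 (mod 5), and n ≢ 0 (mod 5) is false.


Disjunctive syllogism: from (P ∨ Q) and ¬P, infer Q.
One disjunct, 'n ≢ 0 (mod 5)', is ruled out; the other must hold.

n ≡ 0 (mod 5)


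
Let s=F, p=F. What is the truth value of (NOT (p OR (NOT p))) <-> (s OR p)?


Substitute s=F, p=F:
NOT p = T
p OR (NOT p) = F OR T = T
NOT (p OR (NOT p)) = F
s OR p = F OR F = F
(NOT (p OR (NOT p))) <-> (s OR p) = F <-> F = T

T


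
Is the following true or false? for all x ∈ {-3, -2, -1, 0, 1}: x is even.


Evaluate the predicate on each element: -3:F, -2:T, -1:F, 0:T, 1:F.
Counterexample x = -3 fails the predicate.

F


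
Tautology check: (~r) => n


Build the truth table over {n, r}:
n | r | φ
---------
False | False | False
True | False | True
False | True | True
True | True | True
Counterexample at row 1: with n=False, r=False, the formula is False.

No, it is not a tautology.


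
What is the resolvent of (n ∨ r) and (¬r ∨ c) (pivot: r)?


The clauses contain complementary literals r and ¬r.
Resolution eliminates this pair and disjoins the remaining literals (merging duplicates).

(n ∨ c)


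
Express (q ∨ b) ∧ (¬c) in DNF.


Step 1: Distribute ∧ over ∨: (q ∨ b) ∧ (¬c) = (q ∧ (¬c)) ∨ (b ∧ (¬c)).

(q ∧ (¬c)) ∨ (b ∧ (¬c))


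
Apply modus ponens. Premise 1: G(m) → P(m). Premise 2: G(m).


Modus ponens: from (P → Q) and P, infer Q.
P = 'G(m)' is asserted, and P → Q holds, so Q follows.

P(m).


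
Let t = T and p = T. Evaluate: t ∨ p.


Disjunction is false only when both operands are false.
Substitute: t=T, p=T.
T ∨ T evaluates to T.

T


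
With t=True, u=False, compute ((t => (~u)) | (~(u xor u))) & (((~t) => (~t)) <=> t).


Substitute t=True, u=False:
~u = True
t => (~u) = True => True = True
u xor u = False xor False = False
~(u xor u) = True
(t => (~u)) | (~(u xor u)) = True | True = True
~t = False
~t = False
(~t) => (~t) = False => False = True
((~t) => (~t)) <=> t = True <=> True = True
((t => (~u)) | (~(u xor u))) & (((~t) => (~t)) <=> t) = True & True = True

True


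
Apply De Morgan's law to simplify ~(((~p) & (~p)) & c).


De Morgan: the negation of a conjunction is the disjunction of the negations.
Distribute ~ across &, flipping it to |, and negate each literal.

(p | p) | (~c)


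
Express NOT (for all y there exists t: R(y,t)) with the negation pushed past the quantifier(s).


Negation flips each quantifier (∀↔∃) and negates the inner predicate.
¬(for all y there exists t: φ) = there exists y for all t: ¬φ.

there exists y for all t: NOT(R(y,t))


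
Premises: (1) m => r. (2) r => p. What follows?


Hypothetical syllogism: from (P → Q) and (Q → R), infer (P → R).
Chain the two implications through the shared middle term 'r'.

m => p


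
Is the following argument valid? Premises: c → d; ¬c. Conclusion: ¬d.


This is denying the antecedent (fallacy). There exist truth assignments where the premises are all true but the conclusion is false.

Invalid.


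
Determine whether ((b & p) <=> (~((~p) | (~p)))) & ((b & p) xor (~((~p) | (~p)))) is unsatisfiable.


Truth table over {b, p}:
b | p | φ
---------
False | False | False
True | False | False
False | True | False
True | True | False
Every row is false.

Yes, it is a contradiction.


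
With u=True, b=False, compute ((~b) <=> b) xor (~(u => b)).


Substitute u=True, b=False:
~b = True
(~b) <=> b = True <=> False = False
u => b = True => False = False
~(u => b) = True
((~b) <=> b) xor (~(u => b)) = False xor True = True

True


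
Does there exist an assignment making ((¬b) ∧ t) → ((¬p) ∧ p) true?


Search for a satisfying assignment over {b, p, t}.
Try b=F, p=F, t=F: the formula evaluates to T.
A satisfying assignment exists.

Satisfiable.


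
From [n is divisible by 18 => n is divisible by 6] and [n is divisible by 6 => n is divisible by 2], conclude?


Hypothetical syllogism: from (P → Q) and (Q → R), infer (P → R).
Chain the two implications through the shared middle term 'n is divisible by 6'.

n is divisible by 18 => n is divisible by 2


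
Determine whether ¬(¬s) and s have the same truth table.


Compare truth tables:
s | φ | ψ
---------
F | F | F
T | T | T
The columns φ and ψ agree on every row.

Yes, they are logically equivalent.


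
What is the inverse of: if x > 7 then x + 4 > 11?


The inverse of (P → Q) is (¬P → ¬Q). It is equivalent to the converse, not to the original.
Here P = 'x > 7' and Q = 'x + 4 > 11'.

If not (x > 7), then not (x + 4 > 11).


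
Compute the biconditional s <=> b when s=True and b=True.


Biconditional is true when both operands have the same truth value.
Substitute: s=True, b=True.
True <=> True evaluates to True.

True


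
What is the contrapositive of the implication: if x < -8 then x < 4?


The contrapositive of (P → Q) is (¬Q → ¬P); it is logically equivalent to the original.
Here P = 'x < -8' and Q = 'x < 4'.

If not (x < 4), then not (x < -8).


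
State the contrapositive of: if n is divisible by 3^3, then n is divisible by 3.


The contrapositive of (P → Q) is (¬Q → ¬P); it is logically equivalent to the original.
Here P = 'n is divisible by 3^3' and Q = 'n is divisible by 3'.

If not (n is divisible by 3), then not (n is divisible by 3^3).


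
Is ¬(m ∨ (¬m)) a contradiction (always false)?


Truth table over {m}:
m | φ
-----
F | F
T | F
Every row is false.

Yes, it is a contradiction.


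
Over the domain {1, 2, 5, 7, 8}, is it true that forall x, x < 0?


Evaluate the predicate on each element: 1:False, 2:False, 5:False, 7:False, 8:False.
Counterexample x = 1 fails the predicate.

False


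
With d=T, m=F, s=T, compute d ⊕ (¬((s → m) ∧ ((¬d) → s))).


Substitute d=T, m=F, s=T:
s → m = T → F = F
¬d = F
(¬d) → s = F → T = T
(s → m) ∧ ((¬d) → s) = F ∧ T = F
¬((s → m) ∧ ((¬d) → s)) = T
d ⊕ (¬((s → m) ∧ ((¬d) → s))) = T ⊕ T = F

F


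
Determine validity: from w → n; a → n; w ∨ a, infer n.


This matches the form of proof by cases: the conclusion follows in every model of the premises.

Valid.


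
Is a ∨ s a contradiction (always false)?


Truth table over {a, s}:
a | s | φ
---------
F | F | F
T | F | T
F | T | T
T | T | T
Satisfying assignment at row 2: a=T, s=F gives T.

No, it is not a contradiction.


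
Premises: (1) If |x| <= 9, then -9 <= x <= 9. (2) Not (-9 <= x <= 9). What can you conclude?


Modus tollens: from (P → Q) and ¬Q, infer ¬P.
Q = '-9 <= x <= 9' is denied; since P → Q, P must also fail.

Not (|x| <= 9).


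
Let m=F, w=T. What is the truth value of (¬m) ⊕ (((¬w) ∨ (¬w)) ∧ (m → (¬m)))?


Substitute m=F, w=T:
¬m = T
¬w = F
¬w = F
(¬w) ∨ (¬w) = F ∨ F = F
¬m = T
m → (¬m) = F → T = T
((¬w) ∨ (¬w)) ∧ (m → (¬m)) = F ∧ T = F
(¬m) ⊕ (((¬w) ∨ (¬w)) ∧ (m → (¬m))) = T ⊕ F = T

T


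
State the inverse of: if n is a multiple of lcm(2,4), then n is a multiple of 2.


The inverse of (P → Q) is (¬P → ¬Q). It is equivalent to the converse, not to the original.
Here P = 'n is a multiple of lcm(2,4)' and Q = 'n is a multiple of 2'.

If not (n is a multiple of lcm(2,4)), then not (n is a multiple of 2).


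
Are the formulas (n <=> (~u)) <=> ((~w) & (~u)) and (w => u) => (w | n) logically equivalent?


Compare truth tables:
n | u | w | φ | ψ
-----------------
False | False | False | False | False
True | False | False | True | True
False | True | False | False | False
True | True | False | True | True
False | False | True | True | True
True | False | True | False | True
False | True | True | False | True
True | True | True | True | True
They differ at row 6 (n=True, u=False, w=True): φ=False but ψ=True.

No, they are not logically equivalent.


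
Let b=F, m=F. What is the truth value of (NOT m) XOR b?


Substitute b=F, m=F:
NOT m = T
(NOT m) XOR b = T XOR F = T

T


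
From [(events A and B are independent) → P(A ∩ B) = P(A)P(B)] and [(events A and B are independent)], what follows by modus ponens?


Modus ponens: from (P → Q) and P, infer Q.
P = '(events A and B are independent)' is asserted, and P → Q holds, so Q follows.

P(A ∩ B) = P(A)P(B).


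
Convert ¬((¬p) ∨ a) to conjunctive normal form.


Step 1: Apply De Morgan: ¬((¬p) ∨ a) = ¬(¬p) ∧ ¬a.
Step 2: Eliminate any double negations (¬¬X = X).

p ∧ (¬a)


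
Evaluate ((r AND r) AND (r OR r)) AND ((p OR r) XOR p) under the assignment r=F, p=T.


Substitute r=F, p=T:
r AND r = F AND F = F
r OR r = F OR F = F
(r AND r) AND (r OR r) = F AND F = F
p OR r = T OR F = T
(p OR r) XOR p = T XOR T = F
((r AND r) AND (r OR r)) AND ((p OR r) XOR p) = F AND F = F

F


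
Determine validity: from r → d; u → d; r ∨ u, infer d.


This matches the form of proof by cases: the conclusion follows in every model of the premises.

Valid.


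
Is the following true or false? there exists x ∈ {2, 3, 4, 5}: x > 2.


Evaluate the predicate on each element: 2:F, 3:T, 4:T, 5:T.
Witness x = 3 satisfies the predicate.

T


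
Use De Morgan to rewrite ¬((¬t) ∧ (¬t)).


De Morgan: the negation of a conjunction is the disjunction of the negations.
Distribute ¬ across ∧, flipping it to ∨, and negate each literal.

t ∨ t


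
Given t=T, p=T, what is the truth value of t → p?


Implication is false only when antecedent is true and consequent is false.
Substitute: t=T, p=T.
T → T evaluates to T.

T


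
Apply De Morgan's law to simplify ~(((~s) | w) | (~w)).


De Morgan: the negation of a disjunction is the conjunction of the negations.
Distribute ~ across |, flipping it to &, and negate each literal.

(s & (~w)) & w


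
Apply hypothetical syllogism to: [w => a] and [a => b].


Hypothetical syllogism: from (P → Q) and (Q → R), infer (P → R).
Chain the two implications through the shared middle term 'a'.

w => b


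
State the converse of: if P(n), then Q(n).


The converse of (P → Q) is (Q → P). It is not in general equivalent to the original.
Here P = 'P(n)' and Q = 'Q(n)'.

If Q(n), then P(n).


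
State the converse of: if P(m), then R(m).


The converse of (P → Q) is (Q → P). It is not in general equivalent to the original.
Here P = 'P(m)' and Q = 'R(m)'.

If R(m), then P(m).


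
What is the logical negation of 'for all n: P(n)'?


¬(for all x: φ) = there exists x: ¬φ, and ¬(there exists x: φ) = for all x: ¬φ.
Apply to the universal statement.

there exists n: NOT(P(n))


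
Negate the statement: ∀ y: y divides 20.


¬(∀ x: φ) = ∃ x: ¬φ, and ¬(∃ x: φ) = ∀ x: ¬φ.
Apply to the universal statement.

∃ y: ¬(y divides 20)


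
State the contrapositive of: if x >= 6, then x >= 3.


The contrapositive of (P → Q) is (¬Q → ¬P); it is logically equivalent to the original.
Here P = 'x >= 6' and Q = 'x >= 3'.

If not (x >= 3), then not (x >= 6).


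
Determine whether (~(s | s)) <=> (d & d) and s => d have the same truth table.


Compare truth tables:
d | s | φ | ψ
-------------
False | False | False | True
True | False | True | True
False | True | True | False
True | True | False | True
They differ at row 1 (d=False, s=False): φ=False but ψ=True.

No, they are not logically equivalent.


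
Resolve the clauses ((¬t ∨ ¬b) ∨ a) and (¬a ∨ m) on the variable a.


The clauses contain complementary literals a and ¬a.
Resolution eliminates this pair and disjoins the remaining literals (merging duplicates).

((¬t ∨ ¬b) ∨ m)


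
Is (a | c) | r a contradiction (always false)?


Truth table over {a, c, r}:
a | c | r | φ
-------------
False | False | False | False
True | False | False | True
False | True | False | True
True | True | False | True
False | False | True | True
True | False | True | True
False | True | True | True
True | True | True | True
Satisfying assignment at row 2: a=True, c=False, r=False gives True.

No, it is not a contradiction.


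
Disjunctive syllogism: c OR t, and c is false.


Disjunctive syllogism: from (P ∨ Q) and ¬P, infer Q.
One disjunct, 'c', is ruled out; the other must hold.

t


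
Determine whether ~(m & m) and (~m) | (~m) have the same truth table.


Compare truth tables:
m | φ | ψ
---------
False | True | True
True | False | False
The columns φ and ψ agree on every row.

Yes, they are logically equivalent.


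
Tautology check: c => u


Build the truth table over {c, u}:
c | u | φ
---------
False | False | True
True | False | False
False | True | True
True | True | True
Counterexample at row 2: with c=True, u=False, the formula is False.

No, it is not a tautology.


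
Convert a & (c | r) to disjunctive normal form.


Step 1: Distribute ∧ over ∨: a ∧ (c ∨ r) = (a ∧ c) ∨ (a ∧ r).

(a & c) | (a & r)


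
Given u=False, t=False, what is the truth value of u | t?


Disjunction is false only when both operands are false.
Substitute: u=False, t=False.
False | False evaluates to False.

False


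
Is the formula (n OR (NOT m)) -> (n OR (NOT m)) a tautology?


Build the truth table over {m, n}:
m | n | φ
---------
F | F | T
T | F | T
F | T | T
T | T | T
Every row evaluates to true.

Yes, it is a tautology.


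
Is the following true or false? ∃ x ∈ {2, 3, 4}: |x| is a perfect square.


Evaluate the predicate on each element: 2:F, 3:F, 4:T.
Witness x = 4 satisfies the predicate.

T


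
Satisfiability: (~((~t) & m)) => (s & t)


Search for a satisfying assignment over {m, s, t}.
Try m=True, s=False, t=False: the formula evaluates to True.
A satisfying assignment exists.

Satisfiable.


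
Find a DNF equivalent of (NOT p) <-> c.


Step 1: (¬p) ↔ c is true exactly when both agree: ((¬p) ∧ c) ∨ (¬(¬p) ∧ ¬c).
Step 2: Eliminate any double negations (¬¬X = X).

((NOT p) AND c) OR (p AND (NOT c))


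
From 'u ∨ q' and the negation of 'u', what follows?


Disjunctive syllogism: from (P ∨ Q) and ¬P, infer Q.
One disjunct, 'u', is ruled out; the other must hold.

q


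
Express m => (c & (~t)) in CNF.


Step 1: Rewrite m → (c ∧ (¬t)) as ¬m ∨ (c ∧ (¬t)).
Step 2: Distribute ∨ over ∧.

((~m) | c) & ((~m) | (~t))


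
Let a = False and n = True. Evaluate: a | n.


Disjunction is false only when both operands are false.
Substitute: a=False, n=True.
False | True evaluates to True.

True


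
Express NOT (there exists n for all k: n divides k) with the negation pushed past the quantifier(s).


Negation flips each quantifier (∀↔∃) and negates the inner predicate.
¬(there exists n for all k: φ) = for all n there exists k: ¬φ.

for all n there exists k: NOT(n divides k)


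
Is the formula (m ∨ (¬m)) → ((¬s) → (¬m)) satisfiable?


Search for a satisfying assignment over {m, s}.
Try m=F, s=F: the formula evaluates to T.
A satisfying assignment exists.

Satisfiable.


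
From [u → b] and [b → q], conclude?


Hypothetical syllogism: from (P → Q) and (Q → R), infer (P → R).
Chain the two implications through the shared middle term 'b'.

u → q


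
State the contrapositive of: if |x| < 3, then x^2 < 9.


The contrapositive of (P → Q) is (¬Q → ¬P); it is logically equivalent to the original.
Here P = '|x| < 3' and Q = 'x^2 < 9'.

If not (x^2 < 9), then not (|x| < 3).


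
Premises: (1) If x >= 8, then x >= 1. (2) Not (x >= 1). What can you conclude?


Modus tollens: from (P → Q) and ¬Q, infer ¬P.
Q = 'x >= 1' is denied; since P → Q, P must also fail.

Not (x >= 8).


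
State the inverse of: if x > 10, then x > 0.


The inverse of (P → Q) is (¬P → ¬Q). It is equivalent to the converse, not to the original.
Here P = 'x > 10' and Q = 'x > 0'.

If not (x > 10), then not (x > 0).


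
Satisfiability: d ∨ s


Search for a satisfying assignment over {d, s}.
Try d=T, s=F: the formula evaluates to T.
A satisfying assignment exists.

Satisfiable.


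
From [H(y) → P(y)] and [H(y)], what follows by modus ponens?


Modus ponens: from (P → Q) and P, infer Q.
P = 'H(y)' is asserted, and P → Q holds, so Q follows.

P(y).


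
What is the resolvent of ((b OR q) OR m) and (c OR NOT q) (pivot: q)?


The clauses contain complementary literals q and NOTq.
Resolution eliminates this pair and disjoins the remaining literals (merging duplicates).

((m OR b) OR c)


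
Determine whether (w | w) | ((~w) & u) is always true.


Build the truth table over {u, w}:
u | w | φ
---------
False | False | False
True | False | True
False | True | True
True | True | True
Counterexample at row 1: with u=False, w=False, the formula is False.

No, it is not a tautology.


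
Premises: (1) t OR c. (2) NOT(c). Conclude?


Disjunctive syllogism: from (P ∨ Q) and ¬P, infer Q.
One disjunct, 'c', is ruled out; the other must hold.

t
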